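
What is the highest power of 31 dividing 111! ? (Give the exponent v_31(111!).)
v_31(111!) = 3

Legendre's formula: v_p(n!) = Σ_{k ≥ 1} ⌊n / p^k⌋. For p = 31, n = 111, the terms are:
  ⌊111/31^1⌋ = ⌊111/31⌋ = 3
(the next term ⌊111/31^2⌋ = 0, terminating the sum). Summing: v_31(111!) = 3 = 3.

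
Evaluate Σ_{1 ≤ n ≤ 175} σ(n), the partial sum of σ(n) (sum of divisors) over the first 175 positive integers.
Σ_{n ≤ 175} σ(n) = 25212

Compute σ(n) for each 1 ≤ n ≤ 175: σ(1) = 1, σ(2) = 3, σ(3) = 4, σ(4) = 7, σ(5) = 6, σ(6) = 12, σ(7) = 8, σ(8) = 15, σ(9) = 13, σ(10) = 18, σ(11) = 12, σ(12) = 28, σ(13) = 14, σ(14) = 24, σ(15) = 24, σ(16) = 31, σ(17) = 18, σ(18) = 39, σ(19) = 20, σ(20) = 42, σ(21) = 32, σ(22) = 36, σ(23) = 24, σ(24) = 60, σ(25) = 31, σ(26) = 42, σ(27) = 40, σ(28) = 56, σ(29) = 30, σ(30) = 72, σ(31) = 32, σ(32) = 63, σ(33) = 48, σ(34) = 54, σ(35) = 48, σ(36) = 91, σ(37) = 38, σ(38) = 60, σ(39) = 56, σ(40) = 90, σ(41) = 42, σ(42) = 96, σ(43) = 44, σ(44) = 84, σ(45) = 78, σ(46) = 72, σ(47) = 48, σ(48) = 124, σ(49) = 57, σ(50) = 93, σ(51) = 72, σ(52) = 98, σ(53) = 54, σ(54) = 120, σ(55) = 72, σ(56) = 120, σ(57) = 80, σ(58) = 90, σ(59) = 60, σ(60) = 168, σ(61) = 62, σ(62) = 96, σ(63) = 104, σ(64) = 127, σ(65) = 84, σ(66) = 144, σ(67) = 68, σ(68) = 126, σ(69) = 96, σ(70) = 144, σ(71) = 72, σ(72) = 195, σ(73) = 74, σ(74) = 114, σ(75) = 124, σ(76) = 140, σ(77) = 96, σ(78) = 168, σ(79) = 80, σ(80) = 186, σ(81) = 121, σ(82) = 126, σ(83) = 84, σ(84) = 224, σ(85) = 108, σ(86) = 132, σ(87) = 120, σ(88) = 180, σ(89) = 90, σ(90) = 234, σ(91) = 112, σ(92) = 168, σ(93) = 128, σ(94) = 144, σ(95) = 120, σ(96) = 252, σ(97) = 98, σ(98) = 171, σ(99) = 156, σ(100) = 217, σ(101) = 102, σ(102) = 216, σ(103) = 104, σ(104) = 210, σ(105) = 192, σ(106) = 162, σ(107) = 108, σ(108) = 280, σ(109) = 110, σ(110) = 216, σ(111) = 152, σ(112) = 248, σ(113) = 114, σ(114) = 240, σ(115) = 144, σ(116) = 210, σ(117) = 182, σ(118) = 180, σ(119) = 144, σ(120) = 360, σ(121) = 133, σ(122) = 186, σ(123) = 168, σ(124) = 224, σ(125) = 156, σ(126) = 312, σ(127) = 128, σ(128) = 255, σ(129) = 176, σ(130) = 252, σ(131) = 132, σ(132) = 336, σ(133) = 160, σ(134) = 204, σ(135) = 240, σ(136) = 270, σ(137) = 138, σ(138) = 288, σ(139) = 140, σ(140) = 336, σ(141) = 192, σ(142) = 216, σ(143) = 168, σ(144) = 403, σ(145) = 180, σ(146) = 222, σ(147) = 228, σ(148) = 266, σ(149) = 150, σ(150) = 372, σ(151) = 152, σ(152) = 300, σ(153) = 234, σ(154) = 288, σ(155) = 192, σ(156) = 392, σ(157) = 158, σ(158) = 240, σ(159) = 216, σ(160) = 378, σ(161) = 192, σ(162) = 363, σ(163) = 164, σ(164) = 294, σ(165) = 288, σ(166) = 252, σ(167) = 168, σ(168) = 480, σ(169) = 183, σ(170) = 324, σ(171) = 260, σ(172) = 308, σ(173) = 174, σ(174) = 360, σ(175) = 248. Summing all 175 values: 25212. (Average order: Σ_{n ≤ x} σ(n) ~ (π²/12) x². For x = 175, (π²/12)·175² ≈ 25188.05.)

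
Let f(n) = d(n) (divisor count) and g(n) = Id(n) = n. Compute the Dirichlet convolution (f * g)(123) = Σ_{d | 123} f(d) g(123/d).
(d * Id)(123) = 215

Divisors of 123: [1, 3, 41, 123]. For each d | 123:
  d = 1: d(1) · Id(123/1) = 1 · 123 = 123
  d = 3: d(3) · Id(123/3) = 2 · 41 = 82
  d = 41: d(41) · Id(123/41) = 2 · 3 = 6
  d = 123: d(123) · Id(123/123) = 4 · 1 = 4
Summing: (d * Id)(123) = 123 + 82 + 6 + 4 = 215.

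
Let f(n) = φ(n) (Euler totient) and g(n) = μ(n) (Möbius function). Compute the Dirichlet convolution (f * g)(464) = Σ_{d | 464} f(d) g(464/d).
(φ * μ)(464) = 108

Divisors of 464: [1, 2, 4, 8, 16, 29, 58, 116, 232, 464]. For each d | 464:
  d = 1: φ(1) · μ(464/1) = 1 · 0 = 0
  d = 2: φ(2) · μ(464/2) = 1 · 0 = 0
  d = 4: φ(4) · μ(464/4) = 2 · 0 = 0
  d = 8: φ(8) · μ(464/8) = 4 · 1 = 4
  d = 16: φ(16) · μ(464/16) = 8 · -1 = -8
  d = 29: φ(29) · μ(464/29) = 28 · 0 = 0
  d = 58: φ(58) · μ(464/58) = 28 · 0 = 0
  d = 116: φ(116) · μ(464/116) = 56 · 0 = 0
  d = 232: φ(232) · μ(464/232) = 112 · -1 = -112
  d = 464: φ(464) · μ(464/464) = 224 · 1 = 224
Summing: (φ * μ)(464) = 0 + 0 + 0 + 4 + -8 + 0 + 0 + 0 + -112 + 224 = 108.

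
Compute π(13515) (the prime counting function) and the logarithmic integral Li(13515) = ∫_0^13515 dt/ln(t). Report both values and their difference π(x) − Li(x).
π(13515) = 1601;  Li(13515) ≈ 1621.36;  π(x) − Li(x) ≈ -20.36.

Direct count of primes ≤ 13515 gives π(13515) = 1601. Numerical evaluation of the logarithmic integral gives Li(13515) ≈ 1621.36. The difference π(x) − Li(x) ≈ -20.36 is typically negative for small/moderate x (Li(x) overestimates), though Littlewood's theorem shows this sign changes infinitely often.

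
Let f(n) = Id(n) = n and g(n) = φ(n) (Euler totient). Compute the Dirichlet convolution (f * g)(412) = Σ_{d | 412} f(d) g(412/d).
(Id * φ)(412) = 1640

Divisors of 412: [1, 2, 4, 103, 206, 412]. For each d | 412:
  d = 1: Id(1) · φ(412/1) = 1 · 204 = 204
  d = 2: Id(2) · φ(412/2) = 2 · 102 = 204
  d = 4: Id(4) · φ(412/4) = 4 · 102 = 408
  d = 103: Id(103) · φ(412/103) = 103 · 2 = 206
  d = 206: Id(206) · φ(412/206) = 206 · 1 = 206
  d = 412: Id(412) · φ(412/412) = 412 · 1 = 412
Summing: (Id * φ)(412) = 204 + 204 + 408 + 206 + 206 + 412 = 1640.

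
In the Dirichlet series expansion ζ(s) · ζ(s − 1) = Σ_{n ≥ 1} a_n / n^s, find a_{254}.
σ(254) = 384

In the product (Σ m^0/m^s)(Σ k / k^s) = Σ (Σ_{d | n} d) / n^s, the coefficient of 1/n^s is σ(n) = Σ_{d | n} d. For n = 254, divisors are [1, 2, 127, 254]; summing: σ(254) = 384.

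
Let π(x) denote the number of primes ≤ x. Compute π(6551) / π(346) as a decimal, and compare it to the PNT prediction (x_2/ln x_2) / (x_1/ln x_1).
π(6551)/π(346) = 846/68 ≈ 12.4412;  PNT prediction ≈ 12.5969.

π(346) = 68 and π(6551) = 846, so π(6551)/π(346) ≈ 12.4412. The PNT-predicted ratio is (6551/ln(6551)) / (346/ln(346)) ≈ 12.5969. The two agree to within a few percent, as expected.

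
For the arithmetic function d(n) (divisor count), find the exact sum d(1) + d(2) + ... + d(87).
Σ_{n ≤ 87} d(n) = 403

Compute d(n) for each 1 ≤ n ≤ 87: d(1) = 1, d(2) = 2, d(3) = 2, d(4) = 3, d(5) = 2, d(6) = 4, d(7) = 2, d(8) = 4, d(9) = 3, d(10) = 4, d(11) = 2, d(12) = 6, d(13) = 2, d(14) = 4, d(15) = 4, d(16) = 5, d(17) = 2, d(18) = 6, d(19) = 2, d(20) = 6, d(21) = 4, d(22) = 4, d(23) = 2, d(24) = 8, d(25) = 3, d(26) = 4, d(27) = 4, d(28) = 6, d(29) = 2, d(30) = 8, d(31) = 2, d(32) = 6, d(33) = 4, d(34) = 4, d(35) = 4, d(36) = 9, d(37) = 2, d(38) = 4, d(39) = 4, d(40) = 8, d(41) = 2, d(42) = 8, d(43) = 2, d(44) = 6, d(45) = 6, d(46) = 4, d(47) = 2, d(48) = 10, d(49) = 3, d(50) = 6, d(51) = 4, d(52) = 6, d(53) = 2, d(54) = 8, d(55) = 4, d(56) = 8, d(57) = 4, d(58) = 4, d(59) = 2, d(60) = 12, d(61) = 2, d(62) = 4, d(63) = 6, d(64) = 7, d(65) = 4, d(66) = 8, d(67) = 2, d(68) = 6, d(69) = 4, d(70) = 8, d(71) = 2, d(72) = 12, d(73) = 2, d(74) = 4, d(75) = 6, d(76) = 6, d(77) = 4, d(78) = 8, d(79) = 2, d(80) = 10, d(81) = 5, d(82) = 4, d(83) = 2, d(84) = 12, d(85) = 4, d(86) = 4, d(87) = 4. Summing all 87 values: 403. (Dirichlet's divisor formula: Σ_{n ≤ x} d(n) = x ln(x) + (2γ − 1) x + O(√x). For x = 87, the asymptotic estimate is ≈ 401.97.)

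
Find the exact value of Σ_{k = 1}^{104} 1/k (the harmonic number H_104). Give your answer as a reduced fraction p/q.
H_104 = 151628729214843927768244125436857365638449733/29012042540587955997705808574162155756055616

Direct summation: H_104 = 1 + 1/2 + ... + 1/104. The least common denominator is lcm(1, ..., 104) = 725301063514698899942645214354053893901390400; over this denominator the numerator is 725301063514698899942645214354053893901390400 + 362650531757349449971322607177026946950695200 + 241767021171566299980881738118017964633796800 + 181325265878674724985661303588513473475347600 + 145060212702939779988529042870810778780278080 + 120883510585783149990440869059008982316898400 + 103614437644956985706092173479150556271627200 + 90662632939337362492830651794256736737673800 + 80589007057188766660293912706005988211265600 + 72530106351469889994264521435405389390139040 + 65936460319518081812967746759459444900126400 + 60441755292891574995220434529504491158449200 + 55792389501130684610972708796465684146260800 + 51807218822478492853046086739575278135813600 + 48353404234313259996176347623603592926759360 + 45331316469668681246415325897128368368836900 + 42664768442041111761332071432591405523611200 + 40294503528594383330146956353002994105632800 + 38173740184984152628560274439687047047441600 + 36265053175734944997132260717702694695069520 + 34538145881652328568697391159716852090542400 + 32968230159759040906483873379729722450063200 + 31534828848465169562723704971915386691364800 + 30220877646445787497610217264752245579224600 + 29012042540587955997705808574162155756055616 + 27896194750565342305486354398232842073130400 + 26863002352396255553431304235335329403755200 + 25903609411239246426523043369787639067906800 + 25010381500506858618711903943243237720737600 + 24176702117156629998088173811801796463379680 + 23396808500474158062665974656582383674238400 + 22665658234834340623207662948564184184418450 + 21978820106506027270989248919819814966708800 + 21332384221020555880666035716295702761805600 + 20722887528991397141218434695830111254325440 + 20147251764297191665073478176501497052816400 + 19602731446343213511963384171731186321659200 + 19086870092492076314280137219843523523720800 + 18597463167043561536990902932155228048753600 + 18132526587867472498566130358851347347534760 + 17690269841821924388845005228147655948814400 + 17269072940826164284348695579858426045271200 + 16867466593365090696340586380326834741892800 + 16484115079879520453241936689864861225031600 + 16117801411437753332058782541201197642253120 + 15767414424232584781361852485957693345682400 + 15431937521589338296652025837320295614923200 + 15110438823222893748805108632376122789612300 + 14802062520708140815156024782735793753089600 + 14506021270293977998852904287081077878027808 + 14221589480680370587110690477530468507870400 + 13948097375282671152743177199116421036565200 + 13684925726692432074389532346302903658516800 + 13431501176198127776715652117667664701877600 + 13187292063903616362593549351891888980025280 + 12951804705619623213261521684893819533953400 + 12724580061661384209520091479895682349147200 + 12505190750253429309355951971621618860368800 + 12293238364655913558349918887356845659345600 + 12088351058578314999044086905900898231689840 + 11890181369093424589223692038591047441006400 + 11698404250237079031332987328291191837119200 + 11512715293884109522899130386572284030180800 + 11332829117417170311603831474282092092209225 + 11158477900226136922194541759293136829252160 + 10989410053253013635494624459909907483354400 + 10825389007682073133472316632150058117931200 + 10666192110510277940333017858147851380902800 + 10511609616155056520907901657305128897121600 + 10361443764495698570609217347915055627162720 + 10215507936826745069614721328930336533822400 + 10073625882148595832536739088250748526408200 + 9935631007050669862228016634987039642484800 + 9801365723171606755981692085865593160829600 + 9670680846862651999235269524720718585351872 + 9543435046246038157140068609921761761860400 + 9419494331359725973281106679922777842875200 + 9298731583521780768495451466077614024376800 + 9181026120439226581552471067772834100017600 + 9066263293933736249283065179425673673767380 + 8954334117465418517810434745111776467918400 + 8845134920910962194422502614073827974407200 + 8738567030297577107742713425952456553028800 + 8634536470413082142174347789929213022635600 + 8532953688408222352266414286518281104722240 + 8433733296682545348170293190163417370946400 + 8336793833502286206237301314414412573579200 + 8242057539939760226620968344932430612515800 + 8149450151850549437557811397236560605633600 + 8058900705718876666029391270600598821126560 + 7970341357304383515853244113780812020894400 + 7883707212116292390680926242978846672841200 + 7798936166824719354221991552194127891412800 + 7715968760794669148326012918660147807461600 + 7634748036996830525712054887937409409488320 + 7555219411611446874402554316188061394806150 + 7477330551697926803532424890247978287643200 + 7401031260354070407578012391367896876544800 + 7326273368835342423663082973273271655569600 + 7253010635146988999426452143540538939013904 + 7181198648660385147946982320337167266350400 + 7110794740340185293555345238765234253935200 + 7041757898200960193617914702466542659236800 + 6974048687641335576371588599558210518282600 = 3790718230371098194206103135921434140961243325, so H_104 = 3790718230371098194206103135921434140961243325/725301063514698899942645214354053893901390400; reducing by gcd(3790718230371098194206103135921434140961243325, 725301063514698899942645214354053893901390400) = 25 gives 151628729214843927768244125436857365638449733/29012042540587955997705808574162155756055616 ≈ 5.22641. (The PNT-adjacent estimate ln(104) + γ ≈ 5.22161 matches within O(1/n).)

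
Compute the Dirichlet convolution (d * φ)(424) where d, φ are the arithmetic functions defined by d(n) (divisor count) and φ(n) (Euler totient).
(d * φ)(424) = 810

Divisors of 424: [1, 2, 4, 8, 53, 106, 212, 424]. For each d | 424:
  d = 1: d(1) · φ(424/1) = 1 · 208 = 208
  d = 2: d(2) · φ(424/2) = 2 · 104 = 208
  d = 4: d(4) · φ(424/4) = 3 · 52 = 156
  d = 8: d(8) · φ(424/8) = 4 · 52 = 208
  d = 53: d(53) · φ(424/53) = 2 · 4 = 8
  d = 106: d(106) · φ(424/106) = 4 · 2 = 8
  d = 212: d(212) · φ(424/212) = 6 · 1 = 6
  d = 424: d(424) · φ(424/424) = 8 · 1 = 8
Summing: (d * φ)(424) = 208 + 208 + 156 + 208 + 8 + 8 + 6 + 8 = 810.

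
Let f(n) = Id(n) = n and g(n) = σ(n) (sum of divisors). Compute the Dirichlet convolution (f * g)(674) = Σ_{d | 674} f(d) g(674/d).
(Id * σ)(674) = 3375

Divisors of 674: [1, 2, 337, 674]. For each d | 674:
  d = 1: Id(1) · σ(674/1) = 1 · 1014 = 1014
  d = 2: Id(2) · σ(674/2) = 2 · 338 = 676
  d = 337: Id(337) · σ(674/337) = 337 · 3 = 1011
  d = 674: Id(674) · σ(674/674) = 674 · 1 = 674
Summing: (Id * σ)(674) = 1014 + 676 + 1011 + 674 = 3375.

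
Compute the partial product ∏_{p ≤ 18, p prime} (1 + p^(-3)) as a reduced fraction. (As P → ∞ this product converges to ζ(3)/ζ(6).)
∏ = 163156871808/138140663375

The primes p ≤ 18 are [2, 3, 5, 7, 11, 13, 17]. For each, (1 + 1/p^3) = (p^3 + 1)/p^3. Multiplying these fractions over p ∈ [2, 3, 5, 7, 11, 13, 17] gives 163156871808/138140663375. (In the limit P → ∞ this tends to ζ(3)/ζ(6).)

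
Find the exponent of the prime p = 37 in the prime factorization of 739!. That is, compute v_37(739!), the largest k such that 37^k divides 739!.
v_37(739!) = 19

Legendre's formula: v_p(n!) = Σ_{k ≥ 1} ⌊n / p^k⌋. For p = 37, n = 739, the terms are:
  ⌊739/37^1⌋ = ⌊739/37⌋ = 19
(the next term ⌊739/37^2⌋ = 0, terminating the sum). Summing: v_37(739!) = 19 = 19.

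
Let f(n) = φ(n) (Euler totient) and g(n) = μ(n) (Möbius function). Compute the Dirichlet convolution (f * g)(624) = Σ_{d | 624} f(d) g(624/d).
(φ * μ)(624) = 44

Divisors of 624: [1, 2, 3, 4, 6, 8, 12, 13, 16, 24, 26, 39, 48, 52, 78, 104, 156, 208, 312, 624]. For each d | 624:
  d = 1: φ(1) · μ(624/1) = 1 · 0 = 0
  d = 2: φ(2) · μ(624/2) = 1 · 0 = 0
  d = 3: φ(3) · μ(624/3) = 2 · 0 = 0
  d = 4: φ(4) · μ(624/4) = 2 · 0 = 0
  d = 6: φ(6) · μ(624/6) = 2 · 0 = 0
  d = 8: φ(8) · μ(624/8) = 4 · -1 = -4
  d = 12: φ(12) · μ(624/12) = 4 · 0 = 0
  d = 13: φ(13) · μ(624/13) = 12 · 0 = 0
  d = 16: φ(16) · μ(624/16) = 8 · 1 = 8
  d = 24: φ(24) · μ(624/24) = 8 · 1 = 8
  d = 26: φ(26) · μ(624/26) = 12 · 0 = 0
  d = 39: φ(39) · μ(624/39) = 24 · 0 = 0
  d = 48: φ(48) · μ(624/48) = 16 · -1 = -16
  d = 52: φ(52) · μ(624/52) = 24 · 0 = 0
  d = 78: φ(78) · μ(624/78) = 24 · 0 = 0
  d = 104: φ(104) · μ(624/104) = 48 · 1 = 48
  d = 156: φ(156) · μ(624/156) = 48 · 0 = 0
  d = 208: φ(208) · μ(624/208) = 96 · -1 = -96
  d = 312: φ(312) · μ(624/312) = 96 · -1 = -96
  d = 624: φ(624) · μ(624/624) = 192 · 1 = 192
Summing: (φ * μ)(624) = 0 + 0 + 0 + 0 + 0 + -4 + 0 + 0 + 8 + 8 + 0 + 0 + -16 + 0 + 0 + 48 + 0 + -96 + -96 + 192 = 44.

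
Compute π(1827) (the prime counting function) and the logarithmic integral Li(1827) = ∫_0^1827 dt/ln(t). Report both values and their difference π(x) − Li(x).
π(1827) = 281;  Li(1827) ≈ 291.91;  π(x) − Li(x) ≈ -10.91.

Direct count of primes ≤ 1827 gives π(1827) = 281. Numerical evaluation of the logarithmic integral gives Li(1827) ≈ 291.91. The difference π(x) − Li(x) ≈ -10.91 is typically negative for small/moderate x (Li(x) overestimates), though Littlewood's theorem shows this sign changes infinitely often.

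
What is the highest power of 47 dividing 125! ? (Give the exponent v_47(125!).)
v_47(125!) = 2

Legendre's formula: v_p(n!) = Σ_{k ≥ 1} ⌊n / p^k⌋. For p = 47, n = 125, the terms are:
  ⌊125/47^1⌋ = ⌊125/47⌋ = 2
(the next term ⌊125/47^2⌋ = 0, terminating the sum). Summing: v_47(125!) = 2 = 2.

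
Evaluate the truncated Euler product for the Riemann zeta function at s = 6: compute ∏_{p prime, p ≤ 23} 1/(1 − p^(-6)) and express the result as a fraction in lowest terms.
∏ = 7921457489978054880231124911875/7786417203783354362865572118528

The primes p ≤ 23 are [2, 3, 5, 7, 11, 13, 17, 19, 23]. For each prime, (1 − 1/p^6)^(-1) = p^6 / (p^6 − 1). The product is (1 − 1/2^6)^(-1), (1 − 1/3^6)^(-1), (1 − 1/5^6)^(-1), (1 − 1/7^6)^(-1), (1 − 1/11^6)^(-1), (1 − 1/13^6)^(-1), (1 − 1/17^6)^(-1), (1 − 1/19^6)^(-1), (1 − 1/23^6)^(-1) = ∏ p^6 / (p^6 − 1) = 7921457489978054880231124911875/7786417203783354362865572118528.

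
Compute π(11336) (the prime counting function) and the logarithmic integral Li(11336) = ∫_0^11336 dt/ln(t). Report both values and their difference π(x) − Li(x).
π(11336) = 1370;  Li(11336) ≈ 1390.19;  π(x) − Li(x) ≈ -20.19.

Direct count of primes ≤ 11336 gives π(11336) = 1370. Numerical evaluation of the logarithmic integral gives Li(11336) ≈ 1390.19. The difference π(x) − Li(x) ≈ -20.19 is typically negative for small/moderate x (Li(x) overestimates), though Littlewood's theorem shows this sign changes infinitely often.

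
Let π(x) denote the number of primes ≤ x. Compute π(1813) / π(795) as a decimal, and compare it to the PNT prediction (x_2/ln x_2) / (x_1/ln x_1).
π(1813)/π(795) = 280/138 ≈ 2.0290;  PNT prediction ≈ 2.0299.

π(795) = 138 and π(1813) = 280, so π(1813)/π(795) ≈ 2.0290. The PNT-predicted ratio is (1813/ln(1813)) / (795/ln(795)) ≈ 2.0299. The two agree to within a few percent, as expected.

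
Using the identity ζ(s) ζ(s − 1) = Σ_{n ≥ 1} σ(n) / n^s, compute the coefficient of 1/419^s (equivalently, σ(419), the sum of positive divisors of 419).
σ(419) = 420

In the product (Σ m^0/m^s)(Σ k / k^s) = Σ (Σ_{d | n} d) / n^s, the coefficient of 1/n^s is σ(n) = Σ_{d | n} d. For n = 419, divisors are [1, 419]; summing: σ(419) = 420.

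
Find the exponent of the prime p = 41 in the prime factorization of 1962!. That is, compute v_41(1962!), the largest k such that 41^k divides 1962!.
v_41(1962!) = 48

Legendre's formula: v_p(n!) = Σ_{k ≥ 1} ⌊n / p^k⌋. For p = 41, n = 1962, the terms are:
  ⌊1962/41^1⌋ = ⌊1962/41⌋ = 47
  ⌊1962/41^2⌋ = ⌊1962/1681⌋ = 1
(the next term ⌊1962/41^3⌋ = 0, terminating the sum). Summing: v_41(1962!) = 47 + 1 = 48.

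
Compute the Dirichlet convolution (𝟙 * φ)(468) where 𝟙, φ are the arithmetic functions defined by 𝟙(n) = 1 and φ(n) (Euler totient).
(𝟙 * φ)(468) = 468

Divisors of 468: [1, 2, 3, 4, 6, 9, 12, 13, 18, 26, 36, 39, 52, 78, 117, 156, 234, 468]. For each d | 468:
  d = 1: 𝟙(1) · φ(468/1) = 1 · 144 = 144
  d = 2: 𝟙(2) · φ(468/2) = 1 · 72 = 72
  d = 3: 𝟙(3) · φ(468/3) = 1 · 48 = 48
  d = 4: 𝟙(4) · φ(468/4) = 1 · 72 = 72
  d = 6: 𝟙(6) · φ(468/6) = 1 · 24 = 24
  d = 9: 𝟙(9) · φ(468/9) = 1 · 24 = 24
  d = 12: 𝟙(12) · φ(468/12) = 1 · 24 = 24
  d = 13: 𝟙(13) · φ(468/13) = 1 · 12 = 12
  d = 18: 𝟙(18) · φ(468/18) = 1 · 12 = 12
  d = 26: 𝟙(26) · φ(468/26) = 1 · 6 = 6
  d = 36: 𝟙(36) · φ(468/36) = 1 · 12 = 12
  d = 39: 𝟙(39) · φ(468/39) = 1 · 4 = 4
  d = 52: 𝟙(52) · φ(468/52) = 1 · 6 = 6
  d = 78: 𝟙(78) · φ(468/78) = 1 · 2 = 2
  d = 117: 𝟙(117) · φ(468/117) = 1 · 2 = 2
  d = 156: 𝟙(156) · φ(468/156) = 1 · 2 = 2
  d = 234: 𝟙(234) · φ(468/234) = 1 · 1 = 1
  d = 468: 𝟙(468) · φ(468/468) = 1 · 1 = 1
Summing: (𝟙 * φ)(468) = 144 + 72 + 48 + 72 + 24 + 24 + 24 + 12 + 12 + 6 + 12 + 4 + 6 + 2 + 2 + 2 + 1 + 1 = 468.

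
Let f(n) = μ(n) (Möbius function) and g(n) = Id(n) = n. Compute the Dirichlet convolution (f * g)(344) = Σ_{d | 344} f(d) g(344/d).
(μ * Id)(344) = 168

Divisors of 344: [1, 2, 4, 8, 43, 86, 172, 344]. For each d | 344:
  d = 1: μ(1) · Id(344/1) = 1 · 344 = 344
  d = 2: μ(2) · Id(344/2) = -1 · 172 = -172
  d = 4: μ(4) · Id(344/4) = 0 · 86 = 0
  d = 8: μ(8) · Id(344/8) = 0 · 43 = 0
  d = 43: μ(43) · Id(344/43) = -1 · 8 = -8
  d = 86: μ(86) · Id(344/86) = 1 · 4 = 4
  d = 172: μ(172) · Id(344/172) = 0 · 2 = 0
  d = 344: μ(344) · Id(344/344) = 0 · 1 = 0
Summing: (μ * Id)(344) = 344 + -172 + 0 + 0 + -8 + 4 + 0 + 0 = 168.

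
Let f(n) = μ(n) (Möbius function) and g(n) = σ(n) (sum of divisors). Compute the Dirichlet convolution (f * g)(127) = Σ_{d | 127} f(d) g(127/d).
(μ * σ)(127) = 127

Divisors of 127: [1, 127]. For each d | 127:
  d = 1: μ(1) · σ(127/1) = 1 · 128 = 128
  d = 127: μ(127) · σ(127/127) = -1 · 1 = -1
Summing: (μ * σ)(127) = 128 + -1 = 127.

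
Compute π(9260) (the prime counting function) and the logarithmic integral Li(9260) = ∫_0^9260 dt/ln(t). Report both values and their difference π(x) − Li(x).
π(9260) = 1147;  Li(9260) ≈ 1165.46;  π(x) − Li(x) ≈ -18.46.

Direct count of primes ≤ 9260 gives π(9260) = 1147. Numerical evaluation of the logarithmic integral gives Li(9260) ≈ 1165.46. The difference π(x) − Li(x) ≈ -18.46 is typically negative for small/moderate x (Li(x) overestimates), though Littlewood's theorem shows this sign changes infinitely often.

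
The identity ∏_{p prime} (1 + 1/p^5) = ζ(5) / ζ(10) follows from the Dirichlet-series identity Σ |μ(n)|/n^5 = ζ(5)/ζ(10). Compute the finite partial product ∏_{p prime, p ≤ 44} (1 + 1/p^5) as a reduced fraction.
∏ = 337266640043527822041984546776597328186597199973708681183232/325579173304271359254907763799806016454065290452479278531405

The primes p ≤ 44 are [2, 3, 5, 7, 11, 13, 17, 19, 23, 29, 31, 37, 41, 43]. For each, (1 + 1/p^5) = (p^5 + 1)/p^5. Multiplying these fractions over p ∈ [2, 3, 5, 7, 11, 13, 17, 19, 23, 29, 31, 37, 41, 43] gives 337266640043527822041984546776597328186597199973708681183232/325579173304271359254907763799806016454065290452479278531405. (In the limit P → ∞ this tends to ζ(5)/ζ(10).)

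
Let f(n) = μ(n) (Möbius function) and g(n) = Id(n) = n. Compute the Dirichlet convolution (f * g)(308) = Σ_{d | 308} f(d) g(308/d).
(μ * Id)(308) = 120

Divisors of 308: [1, 2, 4, 7, 11, 14, 22, 28, 44, 77, 154, 308]. For each d | 308:
  d = 1: μ(1) · Id(308/1) = 1 · 308 = 308
  d = 2: μ(2) · Id(308/2) = -1 · 154 = -154
  d = 4: μ(4) · Id(308/4) = 0 · 77 = 0
  d = 7: μ(7) · Id(308/7) = -1 · 44 = -44
  d = 11: μ(11) · Id(308/11) = -1 · 28 = -28
  d = 14: μ(14) · Id(308/14) = 1 · 22 = 22
  d = 22: μ(22) · Id(308/22) = 1 · 14 = 14
  d = 28: μ(28) · Id(308/28) = 0 · 11 = 0
  d = 44: μ(44) · Id(308/44) = 0 · 7 = 0
  d = 77: μ(77) · Id(308/77) = 1 · 4 = 4
  d = 154: μ(154) · Id(308/154) = -1 · 2 = -2
  d = 308: μ(308) · Id(308/308) = 0 · 1 = 0
Summing: (μ * Id)(308) = 308 + -154 + 0 + -44 + -28 + 22 + 14 + 0 + 0 + 4 + -2 + 0 = 120.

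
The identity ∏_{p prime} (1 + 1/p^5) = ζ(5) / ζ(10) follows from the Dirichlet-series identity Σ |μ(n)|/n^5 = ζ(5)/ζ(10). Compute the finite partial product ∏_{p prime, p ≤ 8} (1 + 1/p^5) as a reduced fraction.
∏ = 1468981382/1418090625

The primes p ≤ 8 are [2, 3, 5, 7]. For each, (1 + 1/p^5) = (p^5 + 1)/p^5. Multiplying these fractions over p ∈ [2, 3, 5, 7] gives 1468981382/1418090625. (In the limit P → ∞ this tends to ζ(5)/ζ(10).)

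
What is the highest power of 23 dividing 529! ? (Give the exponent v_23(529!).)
v_23(529!) = 24

Legendre's formula: v_p(n!) = Σ_{k ≥ 1} ⌊n / p^k⌋. For p = 23, n = 529, the terms are:
  ⌊529/23^1⌋ = ⌊529/23⌋ = 23
  ⌊529/23^2⌋ = ⌊529/529⌋ = 1
(the next term ⌊529/23^3⌋ = 0, terminating the sum). Summing: v_23(529!) = 23 + 1 = 24.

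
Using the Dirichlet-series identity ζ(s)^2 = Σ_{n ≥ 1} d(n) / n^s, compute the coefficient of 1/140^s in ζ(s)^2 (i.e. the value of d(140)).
d(140) = 12

ζ(s)^2 = (Σ 1/m^s)(Σ 1/k^s). The coefficient of 1/n^s in the product is the number of ordered pairs (m, k) with mk = n, which equals d(n). For n = 140, divisors are [1, 2, 4, 5, 7, 10, 14, 20, 28, 35, 70, 140], so d(140) = 12.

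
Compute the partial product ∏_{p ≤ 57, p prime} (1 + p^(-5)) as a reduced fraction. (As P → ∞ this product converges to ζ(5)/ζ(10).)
∏ = 32347597211284988160480267437380591091977322089812731895007080802055947812864/31226639806314720763085693561071542877365250131832357293968847568717289128655

The primes p ≤ 57 are [2, 3, 5, 7, 11, 13, 17, 19, 23, 29, 31, 37, 41, 43, 47, 53]. For each, (1 + 1/p^5) = (p^5 + 1)/p^5. Multiplying these fractions over p ∈ [2, 3, 5, 7, 11, 13, 17, 19, 23, 29, 31, 37, 41, 43, 47, 53] gives 32347597211284988160480267437380591091977322089812731895007080802055947812864/31226639806314720763085693561071542877365250131832357293968847568717289128655. (In the limit P → ∞ this tends to ζ(5)/ζ(10).)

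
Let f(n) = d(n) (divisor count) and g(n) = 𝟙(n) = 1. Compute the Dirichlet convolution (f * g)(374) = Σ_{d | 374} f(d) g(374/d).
(d * 𝟙)(374) = 27

Divisors of 374: [1, 2, 11, 17, 22, 34, 187, 374]. For each d | 374:
  d = 1: d(1) · 𝟙(374/1) = 1 · 1 = 1
  d = 2: d(2) · 𝟙(374/2) = 2 · 1 = 2
  d = 11: d(11) · 𝟙(374/11) = 2 · 1 = 2
  d = 17: d(17) · 𝟙(374/17) = 2 · 1 = 2
  d = 22: d(22) · 𝟙(374/22) = 4 · 1 = 4
  d = 34: d(34) · 𝟙(374/34) = 4 · 1 = 4
  d = 187: d(187) · 𝟙(374/187) = 4 · 1 = 4
  d = 374: d(374) · 𝟙(374/374) = 8 · 1 = 8
Summing: (d * 𝟙)(374) = 1 + 2 + 2 + 2 + 4 + 4 + 4 + 8 = 27.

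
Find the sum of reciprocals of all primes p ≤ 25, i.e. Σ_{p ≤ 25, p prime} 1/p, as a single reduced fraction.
Σ 1/p = 334406399/223092870

π(25) = 9, so the primes ≤ 25 are [2, 3, 5, 7, 11, 13, 17, 19, 23]. Summing 1/p over these primes: 334406399/223092870 ≈ 1.4990. Mertens estimate ln ln(25) + 0.2615 ≈ 1.4305.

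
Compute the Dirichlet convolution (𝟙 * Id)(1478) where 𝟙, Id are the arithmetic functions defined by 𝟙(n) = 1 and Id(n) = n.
(𝟙 * Id)(1478) = 2220

Divisors of 1478: [1, 2, 739, 1478]. For each d | 1478:
  d = 1: 𝟙(1) · Id(1478/1) = 1 · 1478 = 1478
  d = 2: 𝟙(2) · Id(1478/2) = 1 · 739 = 739
  d = 739: 𝟙(739) · Id(1478/739) = 1 · 2 = 2
  d = 1478: 𝟙(1478) · Id(1478/1478) = 1 · 1 = 1
Summing: (𝟙 * Id)(1478) = 1478 + 739 + 2 + 1 = 2220.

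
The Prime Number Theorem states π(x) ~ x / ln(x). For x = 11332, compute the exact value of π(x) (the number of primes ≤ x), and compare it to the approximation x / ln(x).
π(11332) = 1370;  x/ln(x) ≈ 1213.88;  relative error ≈ 11.40%.

Directly count primes up to 11332: π(11332) = 1370. The PNT approximation gives 11332/ln(11332) ≈ 11332/9.33539 ≈ 1213.88. Relative error (π(x) − x/ln(x)) / π(x) ≈ 11.40%; the approximation is known to undercount slightly (Li(x) is a better estimate).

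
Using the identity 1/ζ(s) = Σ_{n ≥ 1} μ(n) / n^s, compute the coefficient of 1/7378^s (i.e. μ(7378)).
μ(7378) = 1

Factor n = 7378 = 2 · 7 · 17 · 31. μ(n) = 0 if any exponent ≥ 2 (not squarefree); otherwise μ(n) = (−1)^{ω(n)} where ω(n) is the number of distinct prime factors. Applying: μ(7378) = 1.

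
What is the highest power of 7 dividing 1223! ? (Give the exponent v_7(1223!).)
v_7(1223!) = 201

Legendre's formula: v_p(n!) = Σ_{k ≥ 1} ⌊n / p^k⌋. For p = 7, n = 1223, the terms are:
  ⌊1223/7^1⌋ = ⌊1223/7⌋ = 174
  ⌊1223/7^2⌋ = ⌊1223/49⌋ = 24
  ⌊1223/7^3⌋ = ⌊1223/343⌋ = 3
(the next term ⌊1223/7^4⌋ = 0, terminating the sum). Summing: v_7(1223!) = 174 + 24 + 3 = 201.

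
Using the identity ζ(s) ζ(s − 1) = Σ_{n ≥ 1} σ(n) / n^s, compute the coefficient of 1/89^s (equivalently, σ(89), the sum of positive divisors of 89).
σ(89) = 90

In the product (Σ m^0/m^s)(Σ k / k^s) = Σ (Σ_{d | n} d) / n^s, the coefficient of 1/n^s is σ(n) = Σ_{d | n} d. For n = 89, divisors are [1, 89]; summing: σ(89) = 90.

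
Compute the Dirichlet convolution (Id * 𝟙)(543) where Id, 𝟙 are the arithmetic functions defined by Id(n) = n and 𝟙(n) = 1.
(Id * 𝟙)(543) = 728

Divisors of 543: [1, 3, 181, 543]. For each d | 543:
  d = 1: Id(1) · 𝟙(543/1) = 1 · 1 = 1
  d = 3: Id(3) · 𝟙(543/3) = 3 · 1 = 3
  d = 181: Id(181) · 𝟙(543/181) = 181 · 1 = 181
  d = 543: Id(543) · 𝟙(543/543) = 543 · 1 = 543
Summing: (Id * 𝟙)(543) = 1 + 3 + 181 + 543 = 728.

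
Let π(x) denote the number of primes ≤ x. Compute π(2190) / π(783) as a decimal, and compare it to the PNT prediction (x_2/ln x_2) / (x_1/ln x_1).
π(2190)/π(783) = 327/137 ≈ 2.3869;  PNT prediction ≈ 2.4229.

π(783) = 137 and π(2190) = 327, so π(2190)/π(783) ≈ 2.3869. The PNT-predicted ratio is (2190/ln(2190)) / (783/ln(783)) ≈ 2.4229. The two agree to within a few percent, as expected.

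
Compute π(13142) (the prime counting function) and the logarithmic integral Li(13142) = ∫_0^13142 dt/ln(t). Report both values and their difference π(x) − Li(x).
π(13142) = 1562;  Li(13142) ≈ 1582.09;  π(x) − Li(x) ≈ -20.09.

Direct count of primes ≤ 13142 gives π(13142) = 1562. Numerical evaluation of the logarithmic integral gives Li(13142) ≈ 1582.09. The difference π(x) − Li(x) ≈ -20.09 is typically negative for small/moderate x (Li(x) overestimates), though Littlewood's theorem shows this sign changes infinitely often.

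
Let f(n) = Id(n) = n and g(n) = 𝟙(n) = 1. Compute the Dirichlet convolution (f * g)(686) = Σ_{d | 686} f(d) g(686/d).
(Id * 𝟙)(686) = 1200

Divisors of 686: [1, 2, 7, 14, 49, 98, 343, 686]. For each d | 686:
  d = 1: Id(1) · 𝟙(686/1) = 1 · 1 = 1
  d = 2: Id(2) · 𝟙(686/2) = 2 · 1 = 2
  d = 7: Id(7) · 𝟙(686/7) = 7 · 1 = 7
  d = 14: Id(14) · 𝟙(686/14) = 14 · 1 = 14
  d = 49: Id(49) · 𝟙(686/49) = 49 · 1 = 49
  d = 98: Id(98) · 𝟙(686/98) = 98 · 1 = 98
  d = 343: Id(343) · 𝟙(686/343) = 343 · 1 = 343
  d = 686: Id(686) · 𝟙(686/686) = 686 · 1 = 686
Summing: (Id * 𝟙)(686) = 1 + 2 + 7 + 14 + 49 + 98 + 343 + 686 = 1200.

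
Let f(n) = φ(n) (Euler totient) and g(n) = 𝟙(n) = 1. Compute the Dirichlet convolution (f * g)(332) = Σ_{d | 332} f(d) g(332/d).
(φ * 𝟙)(332) = 332

Divisors of 332: [1, 2, 4, 83, 166, 332]. For each d | 332:
  d = 1: φ(1) · 𝟙(332/1) = 1 · 1 = 1
  d = 2: φ(2) · 𝟙(332/2) = 1 · 1 = 1
  d = 4: φ(4) · 𝟙(332/4) = 2 · 1 = 2
  d = 83: φ(83) · 𝟙(332/83) = 82 · 1 = 82
  d = 166: φ(166) · 𝟙(332/166) = 82 · 1 = 82
  d = 332: φ(332) · 𝟙(332/332) = 164 · 1 = 164
Summing: (φ * 𝟙)(332) = 1 + 1 + 2 + 82 + 82 + 164 = 332.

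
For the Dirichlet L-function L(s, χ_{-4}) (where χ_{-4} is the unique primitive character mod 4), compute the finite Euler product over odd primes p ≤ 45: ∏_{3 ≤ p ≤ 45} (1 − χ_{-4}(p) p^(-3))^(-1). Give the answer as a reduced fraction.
∏ = 53382899586415799670070183783895/55093305095879233542015487574016

The odd primes p ≤ 45 are [3, 5, 7, 11, 13, 17, 19, 23, 29, 31, 37, 41, 43]. For each, χ(p) = 1 if p ≡ 1 mod 4, χ(p) = −1 if p ≡ 3 mod 4. Taking (1 − χ(p)/p^3)^(-1) = p^3/(p^3 − χ(p)): (1 − (-1)/3^3)^(-1) · (1 − (1)/5^3)^(-1) · (1 − (-1)/7^3)^(-1) · (1 − (-1)/11^3)^(-1) · (1 − (1)/13^3)^(-1) · (1 − (1)/17^3)^(-1) · (1 − (-1)/19^3)^(-1) · (1 − (-1)/23^3)^(-1) · (1 − (1)/29^3)^(-1) · (1 − (-1)/31^3)^(-1) · (1 − (1)/37^3)^(-1) · (1 − (1)/41^3)^(-1) · (1 − (-1)/43^3)^(-1) = 53382899586415799670070183783895/55093305095879233542015487574016.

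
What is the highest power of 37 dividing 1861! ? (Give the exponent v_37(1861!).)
v_37(1861!) = 51

Legendre's formula: v_p(n!) = Σ_{k ≥ 1} ⌊n / p^k⌋. For p = 37, n = 1861, the terms are:
  ⌊1861/37^1⌋ = ⌊1861/37⌋ = 50
  ⌊1861/37^2⌋ = ⌊1861/1369⌋ = 1
(the next term ⌊1861/37^3⌋ = 0, terminating the sum). Summing: v_37(1861!) = 50 + 1 = 51.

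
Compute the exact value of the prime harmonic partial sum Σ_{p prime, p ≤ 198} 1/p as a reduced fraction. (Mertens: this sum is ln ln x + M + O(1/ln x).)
Σ 1/p = 76196574135067008118914163673288637004399442476398684669741544152346284384175423/39195588149163123383161804554421175259738677336198748467804183290796540382737190

π(198) = 45, so the primes ≤ 198 are [2, 3, 5, 7, 11, 13, 17, 19, 23, 29, 31, 37, 41, 43, 47, 53, 59, 61, 67, 71, 73, 79, 83, 89, 97, 101, 103, 107, 109, 113, 127, 131, 137, 139, 149, 151, 157, 163, 167, 173, 179, 181, 191, 193, 197]. Summing 1/p over these primes: 76196574135067008118914163673288637004399442476398684669741544152346284384175423/39195588149163123383161804554421175259738677336198748467804183290796540382737190 ≈ 1.9440. Mertens estimate ln ln(198) + 0.2615 ≈ 1.9270.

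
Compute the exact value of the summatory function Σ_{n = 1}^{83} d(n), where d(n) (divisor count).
Σ_{n ≤ 83} d(n) = 379

Compute d(n) for each 1 ≤ n ≤ 83: d(1) = 1, d(2) = 2, d(3) = 2, d(4) = 3, d(5) = 2, d(6) = 4, d(7) = 2, d(8) = 4, d(9) = 3, d(10) = 4, d(11) = 2, d(12) = 6, d(13) = 2, d(14) = 4, d(15) = 4, d(16) = 5, d(17) = 2, d(18) = 6, d(19) = 2, d(20) = 6, d(21) = 4, d(22) = 4, d(23) = 2, d(24) = 8, d(25) = 3, d(26) = 4, d(27) = 4, d(28) = 6, d(29) = 2, d(30) = 8, d(31) = 2, d(32) = 6, d(33) = 4, d(34) = 4, d(35) = 4, d(36) = 9, d(37) = 2, d(38) = 4, d(39) = 4, d(40) = 8, d(41) = 2, d(42) = 8, d(43) = 2, d(44) = 6, d(45) = 6, d(46) = 4, d(47) = 2, d(48) = 10, d(49) = 3, d(50) = 6, d(51) = 4, d(52) = 6, d(53) = 2, d(54) = 8, d(55) = 4, d(56) = 8, d(57) = 4, d(58) = 4, d(59) = 2, d(60) = 12, d(61) = 2, d(62) = 4, d(63) = 6, d(64) = 7, d(65) = 4, d(66) = 8, d(67) = 2, d(68) = 6, d(69) = 4, d(70) = 8, d(71) = 2, d(72) = 12, d(73) = 2, d(74) = 4, d(75) = 6, d(76) = 6, d(77) = 4, d(78) = 8, d(79) = 2, d(80) = 10, d(81) = 5, d(82) = 4, d(83) = 2. Summing all 83 values: 379. (Dirichlet's divisor formula: Σ_{n ≤ x} d(n) = x ln(x) + (2γ − 1) x + O(√x). For x = 83, the asymptotic estimate is ≈ 379.58.)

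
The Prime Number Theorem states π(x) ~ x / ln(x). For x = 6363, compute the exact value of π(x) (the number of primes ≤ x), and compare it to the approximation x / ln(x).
π(6363) = 829;  x/ln(x) ≈ 726.51;  relative error ≈ 12.36%.

Directly count primes up to 6363: π(6363) = 829. The PNT approximation gives 6363/ln(6363) ≈ 6363/8.75826 ≈ 726.51. Relative error (π(x) − x/ln(x)) / π(x) ≈ 12.36%; the approximation is known to undercount slightly (Li(x) is a better estimate).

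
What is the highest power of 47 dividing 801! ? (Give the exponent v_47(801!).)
v_47(801!) = 17

Legendre's formula: v_p(n!) = Σ_{k ≥ 1} ⌊n / p^k⌋. For p = 47, n = 801, the terms are:
  ⌊801/47^1⌋ = ⌊801/47⌋ = 17
(the next term ⌊801/47^2⌋ = 0, terminating the sum). Summing: v_47(801!) = 17 = 17.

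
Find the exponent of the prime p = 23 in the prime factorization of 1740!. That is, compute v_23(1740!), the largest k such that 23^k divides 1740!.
v_23(1740!) = 78

Legendre's formula: v_p(n!) = Σ_{k ≥ 1} ⌊n / p^k⌋. For p = 23, n = 1740, the terms are:
  ⌊1740/23^1⌋ = ⌊1740/23⌋ = 75
  ⌊1740/23^2⌋ = ⌊1740/529⌋ = 3
(the next term ⌊1740/23^3⌋ = 0, terminating the sum). Summing: v_23(1740!) = 75 + 3 = 78.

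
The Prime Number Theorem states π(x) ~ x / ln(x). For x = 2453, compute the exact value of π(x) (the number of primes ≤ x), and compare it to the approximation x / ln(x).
π(2453) = 363;  x/ln(x) ≈ 314.28;  relative error ≈ 13.42%.

Directly count primes up to 2453: π(2453) = 363. The PNT approximation gives 2453/ln(2453) ≈ 2453/7.80507 ≈ 314.28. Relative error (π(x) − x/ln(x)) / π(x) ≈ 13.42%; the approximation is known to undercount slightly (Li(x) is a better estimate).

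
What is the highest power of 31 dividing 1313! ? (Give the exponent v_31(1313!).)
v_31(1313!) = 43

Legendre's formula: v_p(n!) = Σ_{k ≥ 1} ⌊n / p^k⌋. For p = 31, n = 1313, the terms are:
  ⌊1313/31^1⌋ = ⌊1313/31⌋ = 42
  ⌊1313/31^2⌋ = ⌊1313/961⌋ = 1
(the next term ⌊1313/31^3⌋ = 0, terminating the sum). Summing: v_31(1313!) = 42 + 1 = 43.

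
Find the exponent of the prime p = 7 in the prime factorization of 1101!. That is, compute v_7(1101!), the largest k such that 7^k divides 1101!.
v_7(1101!) = 182

Legendre's formula: v_p(n!) = Σ_{k ≥ 1} ⌊n / p^k⌋. For p = 7, n = 1101, the terms are:
  ⌊1101/7^1⌋ = ⌊1101/7⌋ = 157
  ⌊1101/7^2⌋ = ⌊1101/49⌋ = 22
  ⌊1101/7^3⌋ = ⌊1101/343⌋ = 3
(the next term ⌊1101/7^4⌋ = 0, terminating the sum). Summing: v_7(1101!) = 157 + 22 + 3 = 182.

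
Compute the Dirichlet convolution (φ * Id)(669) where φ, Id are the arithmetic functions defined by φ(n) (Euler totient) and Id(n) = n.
(φ * Id)(669) = 2225

Divisors of 669: [1, 3, 223, 669]. For each d | 669:
  d = 1: φ(1) · Id(669/1) = 1 · 669 = 669
  d = 3: φ(3) · Id(669/3) = 2 · 223 = 446
  d = 223: φ(223) · Id(669/223) = 222 · 3 = 666
  d = 669: φ(669) · Id(669/669) = 444 · 1 = 444
Summing: (φ * Id)(669) = 669 + 446 + 666 + 444 = 2225.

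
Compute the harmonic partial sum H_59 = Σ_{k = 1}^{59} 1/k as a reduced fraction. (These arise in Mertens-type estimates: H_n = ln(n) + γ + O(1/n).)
H_59 = 15063255090319832863132951/3230237388259077233637600

Direct summation: H_59 = 1 + 1/2 + ... + 1/59. The least common denominator is lcm(1, ..., 59) = 9690712164777231700912800; over this denominator the numerator is 9690712164777231700912800 + 4845356082388615850456400 + 3230237388259077233637600 + 2422678041194307925228200 + 1938142432955446340182560 + 1615118694129538616818800 + 1384387452111033100130400 + 1211339020597153962614100 + 1076745796086359077879200 + 969071216477723170091280 + 880973833161566518264800 + 807559347064769308409400 + 745439397290556284685600 + 692193726055516550065200 + 646047477651815446727520 + 605669510298576981307050 + 570041892045719511818400 + 538372898043179538939600 + 510037482356696405311200 + 484535608238861585045640 + 461462484037011033376800 + 440486916580783259132400 + 421335311512053552213600 + 403779673532384654204700 + 387628486591089268036512 + 372719698645278142342800 + 358915265362119692626400 + 346096863027758275032600 + 334162488440594196583200 + 323023738825907723363760 + 312603618218620377448800 + 302834755149288490653525 + 293657944387188839421600 + 285020946022859755909200 + 276877490422206620026080 + 269186449021589769469800 + 261911139588573829754400 + 255018741178348202655600 + 248479799096852094895200 + 242267804119430792522820 + 236358833287249553680800 + 230731242018505516688400 + 225365399180865853509600 + 220243458290391629566200 + 215349159217271815575840 + 210667655756026776106800 + 206185365208026206402400 + 201889836766192327102350 + 197769636015861871447200 + 193814243295544634018256 + 190013964015239837272800 + 186359849322639071171400 + 182843625750513805677600 + 179457632681059846313200 + 176194766632313303652960 + 173048431513879137516300 + 170012494118898801770400 + 167081244220297098291600 + 164249358725037825439200 = 45189765270959498589398853, so H_59 = 45189765270959498589398853/9690712164777231700912800; reducing by gcd(45189765270959498589398853, 9690712164777231700912800) = 3 gives 15063255090319832863132951/3230237388259077233637600 ≈ 4.66320. (The PNT-adjacent estimate ln(59) + γ ≈ 4.65475 matches within O(1/n).)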